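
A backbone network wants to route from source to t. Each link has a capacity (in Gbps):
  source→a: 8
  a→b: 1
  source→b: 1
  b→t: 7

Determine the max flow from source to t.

Augment source→b→t: bottleneck 1. Total 1.
Augment source→a→b→t: bottleneck 1. Total 2.
No augmenting path remains in the residual graph.

2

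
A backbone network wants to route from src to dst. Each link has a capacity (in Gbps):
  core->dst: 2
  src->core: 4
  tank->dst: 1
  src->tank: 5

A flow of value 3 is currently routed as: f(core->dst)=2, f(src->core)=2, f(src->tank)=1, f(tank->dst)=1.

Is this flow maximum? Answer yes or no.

Yes

Residual reachable from src: {core, src, tank}; dst is not reachable.
Saturated cut: tank->dst, core->dst with total capacity 3 = current flow value. Flow is maximum.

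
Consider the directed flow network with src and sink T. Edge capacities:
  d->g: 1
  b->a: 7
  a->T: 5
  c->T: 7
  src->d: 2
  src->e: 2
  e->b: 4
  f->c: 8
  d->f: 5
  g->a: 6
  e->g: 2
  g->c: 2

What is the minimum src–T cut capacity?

Max flow = 4 (via 3 augmenting paths).
In the residual at optimum, the set reachable from src is {src}.
Cut edges: src->e (cap 2), src->d (cap 2). Sum = 4.

4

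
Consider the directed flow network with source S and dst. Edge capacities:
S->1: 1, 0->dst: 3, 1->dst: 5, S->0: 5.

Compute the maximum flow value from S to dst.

4

Augment S->0->dst: bottleneck 3. Total 3.
Augment S->1->dst: bottleneck 1. Total 4.
No augmenting path remains in the residual graph.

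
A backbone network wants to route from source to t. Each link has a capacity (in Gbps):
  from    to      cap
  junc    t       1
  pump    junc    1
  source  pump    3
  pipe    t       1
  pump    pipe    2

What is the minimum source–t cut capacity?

2

Max flow = 2 (via 2 augmenting paths).
In the residual at optimum, the set reachable from source is {pipe, pump, source}.
Cut edges: pump->junc (cap 1), pipe->t (cap 1). Sum = 2.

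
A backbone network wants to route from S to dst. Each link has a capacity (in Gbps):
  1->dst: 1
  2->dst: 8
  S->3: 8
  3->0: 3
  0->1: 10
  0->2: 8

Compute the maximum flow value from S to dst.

3

Augment S->3->0->1->dst: bottleneck 1. Total 1.
Augment S->3->0->2->dst: bottleneck 2. Total 3.
No augmenting path remains in the residual graph.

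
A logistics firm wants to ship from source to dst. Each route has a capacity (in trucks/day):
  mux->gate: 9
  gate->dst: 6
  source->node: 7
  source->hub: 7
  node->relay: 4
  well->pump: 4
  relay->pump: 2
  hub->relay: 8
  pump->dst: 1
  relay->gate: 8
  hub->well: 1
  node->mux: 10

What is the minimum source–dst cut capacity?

Max flow = 7 (via 2 augmenting paths).
In the residual at optimum, the set reachable from source is {gate, hub, mux, node, pump, relay, source, well}.
Cut edges: gate->dst (cap 6), pump->dst (cap 1). Sum = 7.

7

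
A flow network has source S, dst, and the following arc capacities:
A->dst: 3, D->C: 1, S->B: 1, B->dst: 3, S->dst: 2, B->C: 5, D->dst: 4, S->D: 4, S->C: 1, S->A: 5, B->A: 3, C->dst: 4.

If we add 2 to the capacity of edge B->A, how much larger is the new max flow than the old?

Original max flow = 11.
Edge B->A does not cross the min cut (source side {A, S}), so extra capacity there cannot help.
New max flow = 11. Increase = 0.

0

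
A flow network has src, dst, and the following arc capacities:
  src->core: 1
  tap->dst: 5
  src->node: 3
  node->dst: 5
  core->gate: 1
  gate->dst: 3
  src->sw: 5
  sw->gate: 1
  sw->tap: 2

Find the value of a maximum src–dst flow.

Augment src->node->dst: bottleneck 3. Total 3.
Augment src->core->gate->dst: bottleneck 1. Total 4.
Augment src->sw->tap->dst: bottleneck 2. Total 6.
Augment src->sw->gate->dst: bottleneck 1. Total 7.
No augmenting path remains in the residual graph.

7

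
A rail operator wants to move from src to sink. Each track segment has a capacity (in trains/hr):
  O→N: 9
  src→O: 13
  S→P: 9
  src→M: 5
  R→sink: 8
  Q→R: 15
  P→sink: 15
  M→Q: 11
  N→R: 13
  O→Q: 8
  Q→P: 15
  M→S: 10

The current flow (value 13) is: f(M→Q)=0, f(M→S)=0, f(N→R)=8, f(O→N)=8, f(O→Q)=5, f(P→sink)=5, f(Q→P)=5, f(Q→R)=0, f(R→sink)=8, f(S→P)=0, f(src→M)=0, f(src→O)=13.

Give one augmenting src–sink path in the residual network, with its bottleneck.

src→M→Q→P→sink, bottleneck 5

Residual along src→M→Q→P→sink: src→M: 5, M→Q: 11, Q→P: 10, P→sink: 10.
Bottleneck = min = 5.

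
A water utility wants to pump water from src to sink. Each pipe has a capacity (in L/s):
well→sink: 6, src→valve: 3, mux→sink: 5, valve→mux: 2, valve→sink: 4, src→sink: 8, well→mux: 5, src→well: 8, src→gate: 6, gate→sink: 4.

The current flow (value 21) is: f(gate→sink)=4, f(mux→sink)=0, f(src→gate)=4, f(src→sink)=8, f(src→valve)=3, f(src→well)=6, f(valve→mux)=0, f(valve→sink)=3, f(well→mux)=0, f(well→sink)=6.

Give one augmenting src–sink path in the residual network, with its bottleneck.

src→well→mux→sink, bottleneck 2

Residual along src→well→mux→sink: src→well: 2, well→mux: 5, mux→sink: 5.
Bottleneck = min = 2.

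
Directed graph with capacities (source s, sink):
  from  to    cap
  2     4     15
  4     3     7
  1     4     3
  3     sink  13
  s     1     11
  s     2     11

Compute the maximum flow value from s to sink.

Augment s→2→4→3→sink: bottleneck 7. Total 7.
No augmenting path remains in the residual graph.

7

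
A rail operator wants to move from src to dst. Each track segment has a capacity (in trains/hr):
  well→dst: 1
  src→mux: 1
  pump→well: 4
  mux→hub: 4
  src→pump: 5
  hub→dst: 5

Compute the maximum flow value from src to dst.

Augment src→mux→hub→dst: bottleneck 1. Total 1.
Augment src→pump→well→dst: bottleneck 1. Total 2.
No augmenting path remains in the residual graph.

2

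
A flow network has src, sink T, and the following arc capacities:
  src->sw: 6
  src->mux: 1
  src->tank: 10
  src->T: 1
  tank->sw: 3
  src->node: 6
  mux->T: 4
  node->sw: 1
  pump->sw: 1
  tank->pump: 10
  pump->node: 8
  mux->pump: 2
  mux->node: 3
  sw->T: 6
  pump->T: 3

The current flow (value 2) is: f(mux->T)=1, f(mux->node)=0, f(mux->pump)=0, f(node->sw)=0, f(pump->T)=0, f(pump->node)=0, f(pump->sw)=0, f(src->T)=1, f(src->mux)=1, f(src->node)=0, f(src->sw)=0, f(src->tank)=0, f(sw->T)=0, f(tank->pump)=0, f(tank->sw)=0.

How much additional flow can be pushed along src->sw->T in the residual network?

6

Residual capacities along the path: src->sw: 6, sw->T: 6.
Minimum is 6.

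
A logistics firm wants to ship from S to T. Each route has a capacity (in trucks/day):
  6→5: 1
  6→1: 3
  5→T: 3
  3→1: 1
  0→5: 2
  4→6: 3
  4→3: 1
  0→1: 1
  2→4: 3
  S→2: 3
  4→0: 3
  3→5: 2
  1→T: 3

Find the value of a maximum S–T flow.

Augment S→2→4→0→1→T: bottleneck 1. Total 1.
Augment S→2→4→0→5→T: bottleneck 2. Total 3.
No augmenting path remains in the residual graph.

3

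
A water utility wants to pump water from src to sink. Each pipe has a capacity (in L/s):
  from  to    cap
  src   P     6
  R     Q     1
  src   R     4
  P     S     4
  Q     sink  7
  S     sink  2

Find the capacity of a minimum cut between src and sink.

3

Max flow = 3 (via 2 augmenting paths).
In the residual at optimum, the set reachable from src is {P, R, S, src}.
Cut edges: R→Q (cap 1), S→sink (cap 2). Sum = 3.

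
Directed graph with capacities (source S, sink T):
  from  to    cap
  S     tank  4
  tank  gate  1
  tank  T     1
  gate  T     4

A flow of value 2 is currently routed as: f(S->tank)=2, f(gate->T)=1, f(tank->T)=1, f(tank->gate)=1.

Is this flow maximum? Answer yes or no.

Residual reachable from S: {S, tank}; T is not reachable.
Saturated cut: tank->gate, tank->T with total capacity 2 = current flow value. Flow is maximum.

Yes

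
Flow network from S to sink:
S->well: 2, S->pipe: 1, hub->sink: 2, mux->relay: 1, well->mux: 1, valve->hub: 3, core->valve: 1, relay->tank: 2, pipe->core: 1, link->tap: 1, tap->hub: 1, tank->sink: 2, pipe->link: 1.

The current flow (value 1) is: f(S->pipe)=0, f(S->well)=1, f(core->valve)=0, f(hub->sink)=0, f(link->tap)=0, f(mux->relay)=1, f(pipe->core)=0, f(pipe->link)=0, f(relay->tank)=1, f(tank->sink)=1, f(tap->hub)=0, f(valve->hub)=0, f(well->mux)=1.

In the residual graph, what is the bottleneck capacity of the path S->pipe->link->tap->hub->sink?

Residual capacities along the path: S->pipe: 1, pipe->link: 1, link->tap: 1, tap->hub: 1, hub->sink: 2.
Minimum is 1.

1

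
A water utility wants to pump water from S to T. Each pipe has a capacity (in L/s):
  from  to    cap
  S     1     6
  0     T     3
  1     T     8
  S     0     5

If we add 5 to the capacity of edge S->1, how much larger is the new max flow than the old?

2

Original max flow = 9.
After raising cap(S->1), augmenting paths through that edge carry 2 more units.
New max flow = 11. Increase = 2.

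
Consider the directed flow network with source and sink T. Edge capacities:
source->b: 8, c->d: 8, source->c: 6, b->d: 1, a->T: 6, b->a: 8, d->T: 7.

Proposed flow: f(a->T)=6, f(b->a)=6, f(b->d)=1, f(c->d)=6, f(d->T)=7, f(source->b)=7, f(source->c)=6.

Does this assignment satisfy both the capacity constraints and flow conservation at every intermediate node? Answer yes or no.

Yes

Every edge has 0 ≤ f(e) ≤ cap(e).
At each intermediate node, inflow equals outflow.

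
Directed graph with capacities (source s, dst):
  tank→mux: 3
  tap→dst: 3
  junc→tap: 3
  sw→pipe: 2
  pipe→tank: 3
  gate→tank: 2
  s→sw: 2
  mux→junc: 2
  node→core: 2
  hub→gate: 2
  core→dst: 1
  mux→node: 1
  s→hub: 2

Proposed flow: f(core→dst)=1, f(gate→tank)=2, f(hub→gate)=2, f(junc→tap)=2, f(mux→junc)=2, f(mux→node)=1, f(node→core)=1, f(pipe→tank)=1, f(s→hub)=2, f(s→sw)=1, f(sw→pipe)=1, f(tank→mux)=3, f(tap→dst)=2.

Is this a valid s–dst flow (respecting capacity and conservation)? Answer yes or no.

Every edge has 0 ≤ f(e) ≤ cap(e).
At each intermediate node, inflow equals outflow.

Yes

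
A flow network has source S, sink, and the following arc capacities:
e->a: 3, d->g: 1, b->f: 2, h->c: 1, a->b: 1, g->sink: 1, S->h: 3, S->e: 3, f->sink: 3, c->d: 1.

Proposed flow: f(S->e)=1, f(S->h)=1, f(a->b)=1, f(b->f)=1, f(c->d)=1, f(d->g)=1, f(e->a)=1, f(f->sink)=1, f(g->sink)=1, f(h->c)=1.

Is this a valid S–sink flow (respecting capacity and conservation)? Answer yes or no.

Yes

Every edge has 0 ≤ f(e) ≤ cap(e).
At each intermediate node, inflow equals outflow.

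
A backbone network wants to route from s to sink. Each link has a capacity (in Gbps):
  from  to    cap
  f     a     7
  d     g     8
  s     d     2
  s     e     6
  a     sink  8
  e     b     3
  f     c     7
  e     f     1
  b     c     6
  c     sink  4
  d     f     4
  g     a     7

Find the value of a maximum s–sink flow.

Augment s->d->g->a->sink: bottleneck 2. Total 2.
Augment s->e->f->a->sink: bottleneck 1. Total 3.
Augment s->e->b->c->sink: bottleneck 3. Total 6.
No augmenting path remains in the residual graph.

6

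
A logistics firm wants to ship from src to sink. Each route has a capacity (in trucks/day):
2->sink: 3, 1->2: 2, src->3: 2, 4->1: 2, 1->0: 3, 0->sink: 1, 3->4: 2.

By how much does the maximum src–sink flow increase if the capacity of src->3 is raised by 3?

0

Original max flow = 2.
Even with extra capacity on src->3, another cut of capacity 2 remains binding.
New max flow = 2. Increase = 0.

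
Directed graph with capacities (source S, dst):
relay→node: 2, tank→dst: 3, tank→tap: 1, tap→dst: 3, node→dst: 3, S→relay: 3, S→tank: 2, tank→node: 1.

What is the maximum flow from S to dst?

Augment S→tank→dst: bottleneck 2. Total 2.
Augment S→relay→node→dst: bottleneck 2. Total 4.
No augmenting path remains in the residual graph.

4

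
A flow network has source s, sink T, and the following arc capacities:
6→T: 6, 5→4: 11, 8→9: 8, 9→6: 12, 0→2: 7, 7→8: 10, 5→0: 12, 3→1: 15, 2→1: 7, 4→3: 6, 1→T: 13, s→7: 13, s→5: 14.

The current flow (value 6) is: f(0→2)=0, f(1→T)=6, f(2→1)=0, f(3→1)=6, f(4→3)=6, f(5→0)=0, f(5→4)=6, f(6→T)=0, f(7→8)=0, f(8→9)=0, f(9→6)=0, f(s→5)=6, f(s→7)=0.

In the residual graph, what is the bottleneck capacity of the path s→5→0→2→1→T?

7

Residual capacities along the path: s→5: 8, 5→0: 12, 0→2: 7, 2→1: 7, 1→T: 7.
Minimum is 7.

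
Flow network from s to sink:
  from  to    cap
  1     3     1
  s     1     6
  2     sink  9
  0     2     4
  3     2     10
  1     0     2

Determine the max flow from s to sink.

3

Augment s->1->3->2->sink: bottleneck 1. Total 1.
Augment s->1->0->2->sink: bottleneck 2. Total 3.
No augmenting path remains in the residual graph.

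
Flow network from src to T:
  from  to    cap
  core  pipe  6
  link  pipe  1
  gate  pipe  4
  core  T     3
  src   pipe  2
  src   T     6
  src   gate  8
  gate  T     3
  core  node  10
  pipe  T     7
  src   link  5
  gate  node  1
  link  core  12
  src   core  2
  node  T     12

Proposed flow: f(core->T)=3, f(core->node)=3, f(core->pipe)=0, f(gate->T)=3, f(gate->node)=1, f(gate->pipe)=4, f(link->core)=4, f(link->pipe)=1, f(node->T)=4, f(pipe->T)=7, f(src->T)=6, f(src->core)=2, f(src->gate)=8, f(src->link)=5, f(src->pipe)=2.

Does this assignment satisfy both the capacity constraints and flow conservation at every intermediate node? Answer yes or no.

Every edge has 0 ≤ f(e) ≤ cap(e).
At each intermediate node, inflow equals outflow.

Yes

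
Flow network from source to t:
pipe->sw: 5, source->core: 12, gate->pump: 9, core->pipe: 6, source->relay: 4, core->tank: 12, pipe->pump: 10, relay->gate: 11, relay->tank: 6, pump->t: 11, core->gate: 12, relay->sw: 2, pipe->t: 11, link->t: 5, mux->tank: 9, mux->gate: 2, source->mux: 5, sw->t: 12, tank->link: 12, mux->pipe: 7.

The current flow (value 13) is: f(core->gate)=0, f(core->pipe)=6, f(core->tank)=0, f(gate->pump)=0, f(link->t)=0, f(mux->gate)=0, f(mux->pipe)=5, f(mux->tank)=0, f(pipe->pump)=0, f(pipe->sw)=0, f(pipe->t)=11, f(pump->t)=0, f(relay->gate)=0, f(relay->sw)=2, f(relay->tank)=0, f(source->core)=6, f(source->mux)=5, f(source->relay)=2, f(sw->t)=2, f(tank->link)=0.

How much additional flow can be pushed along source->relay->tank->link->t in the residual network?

Residual capacities along the path: source->relay: 2, relay->tank: 6, tank->link: 12, link->t: 5.
Minimum is 2.

2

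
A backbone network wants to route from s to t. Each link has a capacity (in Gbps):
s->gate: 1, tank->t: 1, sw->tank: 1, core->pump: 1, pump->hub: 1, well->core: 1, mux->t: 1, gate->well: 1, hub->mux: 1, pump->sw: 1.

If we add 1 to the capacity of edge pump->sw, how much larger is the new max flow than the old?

Original max flow = 1.
Edge pump->sw does not cross the min cut (source side {s}), so extra capacity there cannot help.
New max flow = 1. Increase = 0.

0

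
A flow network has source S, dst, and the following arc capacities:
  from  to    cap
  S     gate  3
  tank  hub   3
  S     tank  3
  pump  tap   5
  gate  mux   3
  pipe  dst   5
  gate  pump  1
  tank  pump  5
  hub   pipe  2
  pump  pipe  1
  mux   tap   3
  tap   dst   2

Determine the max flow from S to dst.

5

Augment S->tank->hub->pipe->dst: bottleneck 2. Total 2.
Augment S->tank->pump->pipe->dst: bottleneck 1. Total 3.
Augment S->gate->pump->tap->dst: bottleneck 1. Total 4.
Augment S->gate->mux->tap->dst: bottleneck 1. Total 5.
No augmenting path remains in the residual graph.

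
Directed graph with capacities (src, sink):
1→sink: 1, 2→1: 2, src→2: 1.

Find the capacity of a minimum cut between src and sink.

1

Max flow = 1 (via 1 augmenting path).
In the residual at optimum, the set reachable from src is {src}.
Cut edges: src→2 (cap 1). Sum = 1.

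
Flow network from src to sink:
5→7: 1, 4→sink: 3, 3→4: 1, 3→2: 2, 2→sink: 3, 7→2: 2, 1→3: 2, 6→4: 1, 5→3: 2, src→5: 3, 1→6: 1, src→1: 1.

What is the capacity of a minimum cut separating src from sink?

4

Max flow = 4 (via 3 augmenting paths).
In the residual at optimum, the set reachable from src is {src}.
Cut edges: src→5 (cap 3), src→1 (cap 1). Sum = 4.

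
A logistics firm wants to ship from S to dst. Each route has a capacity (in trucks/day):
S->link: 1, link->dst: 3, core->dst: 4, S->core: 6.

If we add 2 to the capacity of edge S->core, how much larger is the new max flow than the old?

Original max flow = 5.
Edge S->core does not cross the min cut (source side {S, core}), so extra capacity there cannot help.
New max flow = 5. Increase = 0.

0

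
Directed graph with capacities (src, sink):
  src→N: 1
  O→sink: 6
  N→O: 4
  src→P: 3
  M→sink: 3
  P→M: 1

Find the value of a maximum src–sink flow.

Augment src→P→M→sink: bottleneck 1. Total 1.
Augment src→N→O→sink: bottleneck 1. Total 2.
No augmenting path remains in the residual graph.

2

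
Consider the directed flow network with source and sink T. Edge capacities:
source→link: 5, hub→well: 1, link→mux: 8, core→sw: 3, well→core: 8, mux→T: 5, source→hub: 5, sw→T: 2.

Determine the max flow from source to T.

6

Augment source→link→mux→T: bottleneck 5. Total 5.
Augment source→hub→well→core→sw→T: bottleneck 1. Total 6.
No augmenting path remains in the residual graph.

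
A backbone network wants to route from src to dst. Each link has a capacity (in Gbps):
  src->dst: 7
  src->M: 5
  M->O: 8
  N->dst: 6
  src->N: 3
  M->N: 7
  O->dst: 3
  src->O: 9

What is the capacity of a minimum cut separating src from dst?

Max flow = 16 (via 4 augmenting paths).
In the residual at optimum, the set reachable from src is {M, N, O, src}.
Cut edges: src->dst (cap 7), N->dst (cap 6), O->dst (cap 3). Sum = 16.

16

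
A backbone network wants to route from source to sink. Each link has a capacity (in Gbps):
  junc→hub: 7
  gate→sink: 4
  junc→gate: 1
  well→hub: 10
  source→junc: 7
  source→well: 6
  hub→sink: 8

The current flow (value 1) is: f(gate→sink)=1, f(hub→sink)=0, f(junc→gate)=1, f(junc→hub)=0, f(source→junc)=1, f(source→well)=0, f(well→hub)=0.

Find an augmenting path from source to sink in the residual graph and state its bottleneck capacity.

source→junc→hub→sink, bottleneck 6

Residual along source→junc→hub→sink: source→junc: 6, junc→hub: 7, hub→sink: 8.
Bottleneck = min = 6.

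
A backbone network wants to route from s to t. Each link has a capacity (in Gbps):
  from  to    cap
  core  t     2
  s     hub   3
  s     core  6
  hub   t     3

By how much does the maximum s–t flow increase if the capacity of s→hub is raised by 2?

Original max flow = 5.
Even with extra capacity on s→hub, another cut of capacity 5 remains binding.
New max flow = 5. Increase = 0.

0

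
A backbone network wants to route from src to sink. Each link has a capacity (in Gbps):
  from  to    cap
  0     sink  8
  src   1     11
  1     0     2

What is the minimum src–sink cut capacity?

2

Max flow = 2 (via 1 augmenting path).
In the residual at optimum, the set reachable from src is {1, src}.
Cut edges: 1->0 (cap 2). Sum = 2.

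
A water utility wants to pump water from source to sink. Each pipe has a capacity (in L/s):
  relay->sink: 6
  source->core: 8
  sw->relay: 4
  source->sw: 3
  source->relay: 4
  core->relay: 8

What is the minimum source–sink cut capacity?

6

Max flow = 6 (via 2 augmenting paths).
In the residual at optimum, the set reachable from source is {core, relay, source, sw}.
Cut edges: relay->sink (cap 6). Sum = 6.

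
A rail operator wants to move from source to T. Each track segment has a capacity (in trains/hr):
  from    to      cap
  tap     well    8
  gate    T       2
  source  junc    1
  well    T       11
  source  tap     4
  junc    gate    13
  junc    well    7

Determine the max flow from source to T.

5

Augment source→tap→well→T: bottleneck 4. Total 4.
Augment source→junc→well→T: bottleneck 1. Total 5.
No augmenting path remains in the residual graph.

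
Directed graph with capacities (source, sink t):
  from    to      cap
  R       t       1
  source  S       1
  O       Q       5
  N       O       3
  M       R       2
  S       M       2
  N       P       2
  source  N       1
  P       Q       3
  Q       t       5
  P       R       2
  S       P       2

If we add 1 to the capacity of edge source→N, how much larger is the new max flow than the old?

1

Original max flow = 2.
After raising cap(source→N), augmenting paths through that edge carry 1 more unit.
New max flow = 3. Increase = 1.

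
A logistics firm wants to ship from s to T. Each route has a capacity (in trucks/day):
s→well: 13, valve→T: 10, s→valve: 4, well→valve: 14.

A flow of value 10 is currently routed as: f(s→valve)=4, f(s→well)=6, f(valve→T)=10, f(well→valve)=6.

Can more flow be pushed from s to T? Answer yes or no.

No

Residual reachable from s: {s, valve, well}; T is not reachable.
Saturated cut: valve→T with total capacity 10 = current flow value. Flow is maximum.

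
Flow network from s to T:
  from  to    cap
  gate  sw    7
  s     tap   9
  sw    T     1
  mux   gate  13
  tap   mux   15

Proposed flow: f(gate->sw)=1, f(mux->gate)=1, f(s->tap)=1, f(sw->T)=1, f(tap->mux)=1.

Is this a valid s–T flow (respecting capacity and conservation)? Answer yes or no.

Every edge has 0 ≤ f(e) ≤ cap(e).
At each intermediate node, inflow equals outflow.

Yes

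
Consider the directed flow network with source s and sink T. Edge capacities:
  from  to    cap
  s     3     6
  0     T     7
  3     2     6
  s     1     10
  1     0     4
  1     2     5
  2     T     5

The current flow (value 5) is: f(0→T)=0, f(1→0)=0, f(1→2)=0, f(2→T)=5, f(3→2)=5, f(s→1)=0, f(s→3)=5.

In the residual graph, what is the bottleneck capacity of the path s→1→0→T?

4

Residual capacities along the path: s→1: 10, 1→0: 4, 0→T: 7.
Minimum is 4.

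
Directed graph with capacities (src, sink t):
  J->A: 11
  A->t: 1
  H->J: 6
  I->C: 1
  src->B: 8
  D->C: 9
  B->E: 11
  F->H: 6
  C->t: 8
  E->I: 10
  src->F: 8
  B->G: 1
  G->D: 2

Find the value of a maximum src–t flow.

3

Augment src->F->H->J->A->t: bottleneck 1. Total 1.
Augment src->B->E->I->C->t: bottleneck 1. Total 2.
Augment src->B->G->D->C->t: bottleneck 1. Total 3.
No augmenting path remains in the residual graph.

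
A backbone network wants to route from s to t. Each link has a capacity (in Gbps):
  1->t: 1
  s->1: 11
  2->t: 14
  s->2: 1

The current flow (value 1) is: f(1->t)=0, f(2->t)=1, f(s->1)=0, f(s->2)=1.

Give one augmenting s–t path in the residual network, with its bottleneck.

s->1->t, bottleneck 1

Residual along s->1->t: s->1: 11, 1->t: 1.
Bottleneck = min = 1.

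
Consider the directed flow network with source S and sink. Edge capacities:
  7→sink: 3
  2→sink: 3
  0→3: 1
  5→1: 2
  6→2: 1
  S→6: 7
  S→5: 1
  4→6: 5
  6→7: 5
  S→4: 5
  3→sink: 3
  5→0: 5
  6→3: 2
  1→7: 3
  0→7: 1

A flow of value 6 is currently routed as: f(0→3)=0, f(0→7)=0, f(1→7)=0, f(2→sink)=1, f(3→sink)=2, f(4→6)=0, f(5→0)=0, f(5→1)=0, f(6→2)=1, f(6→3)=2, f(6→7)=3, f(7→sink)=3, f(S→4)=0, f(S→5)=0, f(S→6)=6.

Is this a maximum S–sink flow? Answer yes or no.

No

Residual path S→5→0→3→sink has bottleneck 1 > 0.
Pushing 1 along it raises the flow to 7, so the given flow is not maximum.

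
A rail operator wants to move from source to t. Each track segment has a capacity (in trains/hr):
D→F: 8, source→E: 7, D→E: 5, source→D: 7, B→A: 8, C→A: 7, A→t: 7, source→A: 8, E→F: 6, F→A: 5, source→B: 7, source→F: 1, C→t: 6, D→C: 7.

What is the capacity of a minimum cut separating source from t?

Max flow = 13 (via 2 augmenting paths).
In the residual at optimum, the set reachable from source is {A, B, C, D, E, F, source}.
Cut edges: C→t (cap 6), A→t (cap 7). Sum = 13.

13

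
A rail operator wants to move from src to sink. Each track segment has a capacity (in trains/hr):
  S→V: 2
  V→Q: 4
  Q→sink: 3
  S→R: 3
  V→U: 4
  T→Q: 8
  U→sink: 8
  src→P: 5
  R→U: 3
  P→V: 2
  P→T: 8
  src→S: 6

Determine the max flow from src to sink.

Augment src→S→R→U→sink: bottleneck 3. Total 3.
Augment src→S→V→U→sink: bottleneck 2. Total 5.
Augment src→P→V→U→sink: bottleneck 2. Total 7.
Augment src→P→T→Q→sink: bottleneck 3. Total 10.
No augmenting path remains in the residual graph.

10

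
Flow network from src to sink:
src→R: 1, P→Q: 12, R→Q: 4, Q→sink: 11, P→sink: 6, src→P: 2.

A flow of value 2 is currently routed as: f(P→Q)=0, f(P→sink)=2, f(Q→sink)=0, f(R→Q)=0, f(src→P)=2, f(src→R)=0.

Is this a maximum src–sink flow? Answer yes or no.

No

Residual path src→R→Q→sink has bottleneck 1 > 0.
Pushing 1 along it raises the flow to 3, so the given flow is not maximum.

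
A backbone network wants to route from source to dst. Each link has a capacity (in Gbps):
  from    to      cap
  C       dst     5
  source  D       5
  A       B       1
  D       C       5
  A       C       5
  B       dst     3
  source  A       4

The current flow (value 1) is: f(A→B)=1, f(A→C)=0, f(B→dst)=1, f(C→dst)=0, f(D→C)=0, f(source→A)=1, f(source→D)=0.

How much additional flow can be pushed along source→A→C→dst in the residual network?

Residual capacities along the path: source→A: 3, A→C: 5, C→dst: 5.
Minimum is 3.

3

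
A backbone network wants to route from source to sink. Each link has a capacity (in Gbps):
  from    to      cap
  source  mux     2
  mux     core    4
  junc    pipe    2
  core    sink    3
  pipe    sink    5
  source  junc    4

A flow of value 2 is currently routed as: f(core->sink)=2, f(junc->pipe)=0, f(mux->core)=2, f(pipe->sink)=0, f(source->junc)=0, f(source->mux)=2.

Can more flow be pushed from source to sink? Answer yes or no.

Residual path source->junc->pipe->sink has bottleneck 2 > 0.
Pushing 2 along it raises the flow to 4, so the given flow is not maximum.

Yes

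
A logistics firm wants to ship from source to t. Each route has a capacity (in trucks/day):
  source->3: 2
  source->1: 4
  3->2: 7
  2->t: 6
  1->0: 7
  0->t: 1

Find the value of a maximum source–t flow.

3

Augment source->3->2->t: bottleneck 2. Total 2.
Augment source->1->0->t: bottleneck 1. Total 3.
No augmenting path remains in the residual graph.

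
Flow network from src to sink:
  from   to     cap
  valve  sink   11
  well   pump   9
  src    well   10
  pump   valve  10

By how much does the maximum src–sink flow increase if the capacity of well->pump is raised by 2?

Original max flow = 9.
After raising cap(well->pump), augmenting paths through that edge carry 1 more unit.
New max flow = 10. Increase = 1.

1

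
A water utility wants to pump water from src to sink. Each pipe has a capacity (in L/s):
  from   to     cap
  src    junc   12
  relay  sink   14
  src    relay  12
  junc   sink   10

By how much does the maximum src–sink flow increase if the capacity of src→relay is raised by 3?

2

Original max flow = 22.
After raising cap(src→relay), augmenting paths through that edge carry 2 more units.
New max flow = 24. Increase = 2.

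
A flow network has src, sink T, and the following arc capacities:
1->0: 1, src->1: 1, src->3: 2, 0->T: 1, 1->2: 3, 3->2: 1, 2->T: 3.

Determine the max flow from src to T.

Augment src->1->0->T: bottleneck 1. Total 1.
Augment src->3->2->T: bottleneck 1. Total 2.
No augmenting path remains in the residual graph.

2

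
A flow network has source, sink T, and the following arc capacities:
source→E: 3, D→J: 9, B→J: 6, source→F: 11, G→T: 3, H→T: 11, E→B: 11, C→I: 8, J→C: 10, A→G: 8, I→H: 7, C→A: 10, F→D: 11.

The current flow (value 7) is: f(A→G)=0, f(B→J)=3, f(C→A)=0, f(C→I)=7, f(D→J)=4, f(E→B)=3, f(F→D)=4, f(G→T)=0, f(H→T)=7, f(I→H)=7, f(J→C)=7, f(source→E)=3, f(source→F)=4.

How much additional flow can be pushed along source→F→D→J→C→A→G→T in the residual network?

Residual capacities along the path: source→F: 7, F→D: 7, D→J: 5, J→C: 3, C→A: 10, A→G: 8, G→T: 3.
Minimum is 3.

3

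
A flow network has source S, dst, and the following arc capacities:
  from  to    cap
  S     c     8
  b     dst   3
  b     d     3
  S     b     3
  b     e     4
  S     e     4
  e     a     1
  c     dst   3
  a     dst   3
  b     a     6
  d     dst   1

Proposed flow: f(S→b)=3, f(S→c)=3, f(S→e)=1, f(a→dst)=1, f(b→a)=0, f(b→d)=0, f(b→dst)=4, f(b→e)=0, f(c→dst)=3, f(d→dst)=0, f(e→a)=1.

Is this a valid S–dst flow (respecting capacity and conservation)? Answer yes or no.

No

Capacity violated on b→dst: flow 4 > capacity 3.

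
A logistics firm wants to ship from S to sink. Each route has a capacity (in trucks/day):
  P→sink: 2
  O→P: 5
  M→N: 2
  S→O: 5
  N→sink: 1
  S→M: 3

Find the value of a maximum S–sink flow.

Augment S→O→P→sink: bottleneck 2. Total 2.
Augment S→M→N→sink: bottleneck 1. Total 3.
No augmenting path remains in the residual graph.

3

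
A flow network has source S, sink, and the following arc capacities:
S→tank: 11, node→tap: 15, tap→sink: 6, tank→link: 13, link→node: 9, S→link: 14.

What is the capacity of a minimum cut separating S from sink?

6

Max flow = 6 (via 1 augmenting path).
In the residual at optimum, the set reachable from S is {S, link, node, tank, tap}.
Cut edges: tap→sink (cap 6). Sum = 6.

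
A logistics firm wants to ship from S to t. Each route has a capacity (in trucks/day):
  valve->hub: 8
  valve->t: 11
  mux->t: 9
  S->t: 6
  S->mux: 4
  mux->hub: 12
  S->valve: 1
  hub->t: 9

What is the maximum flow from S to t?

Augment S->t: bottleneck 6. Total 6.
Augment S->mux->t: bottleneck 4. Total 10.
Augment S->valve->t: bottleneck 1. Total 11.
No augmenting path remains in the residual graph.

11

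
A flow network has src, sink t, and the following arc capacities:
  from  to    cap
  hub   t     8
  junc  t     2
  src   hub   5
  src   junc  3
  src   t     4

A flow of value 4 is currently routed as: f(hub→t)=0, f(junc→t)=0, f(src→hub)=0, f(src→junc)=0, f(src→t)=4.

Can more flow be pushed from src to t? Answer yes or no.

Yes

Residual path src→junc→t has bottleneck 2 > 0.
Pushing 2 along it raises the flow to 6, so the given flow is not maximum.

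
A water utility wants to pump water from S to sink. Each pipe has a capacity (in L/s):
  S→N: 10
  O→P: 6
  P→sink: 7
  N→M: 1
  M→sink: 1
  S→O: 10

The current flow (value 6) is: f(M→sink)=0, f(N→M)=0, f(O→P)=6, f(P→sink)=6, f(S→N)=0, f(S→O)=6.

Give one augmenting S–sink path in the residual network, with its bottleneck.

Residual along S→N→M→sink: S→N: 10, N→M: 1, M→sink: 1.
Bottleneck = min = 1.

S→N→M→sink, bottleneck 1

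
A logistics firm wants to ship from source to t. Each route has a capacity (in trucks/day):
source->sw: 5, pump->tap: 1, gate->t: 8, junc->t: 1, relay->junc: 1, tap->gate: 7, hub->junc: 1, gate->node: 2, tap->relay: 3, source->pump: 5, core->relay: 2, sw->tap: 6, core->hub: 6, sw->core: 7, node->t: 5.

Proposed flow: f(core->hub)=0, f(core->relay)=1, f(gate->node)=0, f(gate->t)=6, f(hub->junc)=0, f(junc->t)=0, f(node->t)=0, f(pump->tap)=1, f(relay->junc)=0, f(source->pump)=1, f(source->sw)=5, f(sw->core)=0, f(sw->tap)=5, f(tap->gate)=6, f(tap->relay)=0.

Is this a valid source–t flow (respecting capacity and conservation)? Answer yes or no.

Conservation fails at core: inflow 0 ≠ outflow 1.

No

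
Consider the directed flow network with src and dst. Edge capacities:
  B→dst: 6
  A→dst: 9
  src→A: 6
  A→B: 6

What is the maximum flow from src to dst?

6

Augment src→A→dst: bottleneck 6. Total 6.
No augmenting path remains in the residual graph.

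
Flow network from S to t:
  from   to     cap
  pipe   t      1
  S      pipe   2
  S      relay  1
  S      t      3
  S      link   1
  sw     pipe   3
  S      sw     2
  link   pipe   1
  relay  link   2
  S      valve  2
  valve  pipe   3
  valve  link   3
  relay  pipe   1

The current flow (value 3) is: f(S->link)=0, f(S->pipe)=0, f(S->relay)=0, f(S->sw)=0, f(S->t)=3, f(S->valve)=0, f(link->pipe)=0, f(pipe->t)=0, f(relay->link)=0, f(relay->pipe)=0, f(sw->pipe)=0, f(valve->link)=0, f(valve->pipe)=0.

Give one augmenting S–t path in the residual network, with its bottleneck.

Residual along S->pipe->t: S->pipe: 2, pipe->t: 1.
Bottleneck = min = 1.

S->pipe->t, bottleneck 1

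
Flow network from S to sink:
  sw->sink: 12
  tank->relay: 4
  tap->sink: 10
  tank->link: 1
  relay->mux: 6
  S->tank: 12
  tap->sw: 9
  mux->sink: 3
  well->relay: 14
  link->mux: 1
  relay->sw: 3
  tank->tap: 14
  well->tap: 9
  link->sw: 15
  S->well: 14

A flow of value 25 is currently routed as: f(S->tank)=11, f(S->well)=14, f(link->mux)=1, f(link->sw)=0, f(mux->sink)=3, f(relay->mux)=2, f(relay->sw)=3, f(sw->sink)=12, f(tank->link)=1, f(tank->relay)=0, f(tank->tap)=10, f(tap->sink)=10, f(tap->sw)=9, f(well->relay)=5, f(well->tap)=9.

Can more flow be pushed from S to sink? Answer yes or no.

No

Residual reachable from S: {S, link, mux, relay, sw, tank, tap, well}; sink is not reachable.
Saturated cut: tap->sink, sw->sink, mux->sink with total capacity 25 = current flow value. Flow is maximum.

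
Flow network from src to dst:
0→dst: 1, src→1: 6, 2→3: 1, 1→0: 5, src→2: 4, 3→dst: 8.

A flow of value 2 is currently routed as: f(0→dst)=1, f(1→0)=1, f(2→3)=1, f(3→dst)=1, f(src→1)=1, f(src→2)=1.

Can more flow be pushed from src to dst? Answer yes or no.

Residual reachable from src: {0, 1, 2, src}; dst is not reachable.
Saturated cut: 2→3, 0→dst with total capacity 2 = current flow value. Flow is maximum.

No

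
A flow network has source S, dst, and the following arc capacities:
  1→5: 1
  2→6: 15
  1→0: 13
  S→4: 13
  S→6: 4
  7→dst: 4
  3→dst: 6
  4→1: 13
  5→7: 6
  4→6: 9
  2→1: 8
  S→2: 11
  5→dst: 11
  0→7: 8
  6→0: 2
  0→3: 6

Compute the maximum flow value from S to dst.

11

Augment S→2→1→5→dst: bottleneck 1. Total 1.
Augment S→6→0→3→dst: bottleneck 2. Total 3.
Augment S→2→1→0→3→dst: bottleneck 4. Total 7.
Augment S→2→1→0→7→dst: bottleneck 3. Total 10.
Augment S→4→1→0→7→dst: bottleneck 1. Total 11.
No augmenting path remains in the residual graph.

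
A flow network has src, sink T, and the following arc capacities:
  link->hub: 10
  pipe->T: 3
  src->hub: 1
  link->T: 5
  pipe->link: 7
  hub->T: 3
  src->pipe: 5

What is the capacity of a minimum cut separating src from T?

Max flow = 6 (via 3 augmenting paths).
In the residual at optimum, the set reachable from src is {src}.
Cut edges: src->pipe (cap 5), src->hub (cap 1). Sum = 6.

6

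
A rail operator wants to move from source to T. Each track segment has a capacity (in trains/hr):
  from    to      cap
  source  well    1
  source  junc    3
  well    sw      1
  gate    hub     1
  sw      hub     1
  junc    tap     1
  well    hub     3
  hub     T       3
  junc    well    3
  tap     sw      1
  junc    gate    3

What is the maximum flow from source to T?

Augment source→well→hub→T: bottleneck 1. Total 1.
Augment source→junc→well→hub→T: bottleneck 2. Total 3.
No augmenting path remains in the residual graph.

3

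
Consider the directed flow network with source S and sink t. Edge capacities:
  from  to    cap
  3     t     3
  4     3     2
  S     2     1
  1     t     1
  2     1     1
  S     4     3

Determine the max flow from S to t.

3

Augment S->4->3->t: bottleneck 2. Total 2.
Augment S->2->1->t: bottleneck 1. Total 3.
No augmenting path remains in the residual graph.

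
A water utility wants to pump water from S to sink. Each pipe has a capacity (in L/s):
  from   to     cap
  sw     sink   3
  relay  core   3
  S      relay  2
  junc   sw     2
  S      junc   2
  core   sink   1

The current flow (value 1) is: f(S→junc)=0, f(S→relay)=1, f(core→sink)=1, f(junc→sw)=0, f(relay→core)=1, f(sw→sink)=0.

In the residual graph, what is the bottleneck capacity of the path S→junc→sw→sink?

Residual capacities along the path: S→junc: 2, junc→sw: 2, sw→sink: 3.
Minimum is 2.

2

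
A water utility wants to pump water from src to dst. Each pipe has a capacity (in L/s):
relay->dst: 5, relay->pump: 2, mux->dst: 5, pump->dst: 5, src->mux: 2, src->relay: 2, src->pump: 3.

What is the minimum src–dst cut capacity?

7

Max flow = 7 (via 3 augmenting paths).
In the residual at optimum, the set reachable from src is {src}.
Cut edges: src->mux (cap 2), src->relay (cap 2), src->pump (cap 3). Sum = 7.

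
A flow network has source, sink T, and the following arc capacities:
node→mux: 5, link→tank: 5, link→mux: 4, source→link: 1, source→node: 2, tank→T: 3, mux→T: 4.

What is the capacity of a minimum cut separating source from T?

Max flow = 3 (via 2 augmenting paths).
In the residual at optimum, the set reachable from source is {source}.
Cut edges: source→node (cap 2), source→link (cap 1). Sum = 3.

3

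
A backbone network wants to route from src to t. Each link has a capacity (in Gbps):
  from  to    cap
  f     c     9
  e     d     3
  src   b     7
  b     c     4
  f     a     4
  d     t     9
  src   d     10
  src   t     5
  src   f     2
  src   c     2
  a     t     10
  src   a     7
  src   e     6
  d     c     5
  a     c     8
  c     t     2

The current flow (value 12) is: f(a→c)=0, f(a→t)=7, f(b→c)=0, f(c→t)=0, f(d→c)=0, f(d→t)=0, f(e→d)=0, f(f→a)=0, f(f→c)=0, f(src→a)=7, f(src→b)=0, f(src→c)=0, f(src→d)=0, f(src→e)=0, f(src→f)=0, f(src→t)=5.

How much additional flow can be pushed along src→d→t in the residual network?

Residual capacities along the path: src→d: 10, d→t: 9.
Minimum is 9.

9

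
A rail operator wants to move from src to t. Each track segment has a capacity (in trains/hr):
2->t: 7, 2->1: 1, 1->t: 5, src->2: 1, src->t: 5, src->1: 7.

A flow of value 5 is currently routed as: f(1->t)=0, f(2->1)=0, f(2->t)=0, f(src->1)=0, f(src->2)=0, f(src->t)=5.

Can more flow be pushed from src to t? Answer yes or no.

Residual path src->2->t has bottleneck 1 > 0.
Pushing 1 along it raises the flow to 6, so the given flow is not maximum.

Yes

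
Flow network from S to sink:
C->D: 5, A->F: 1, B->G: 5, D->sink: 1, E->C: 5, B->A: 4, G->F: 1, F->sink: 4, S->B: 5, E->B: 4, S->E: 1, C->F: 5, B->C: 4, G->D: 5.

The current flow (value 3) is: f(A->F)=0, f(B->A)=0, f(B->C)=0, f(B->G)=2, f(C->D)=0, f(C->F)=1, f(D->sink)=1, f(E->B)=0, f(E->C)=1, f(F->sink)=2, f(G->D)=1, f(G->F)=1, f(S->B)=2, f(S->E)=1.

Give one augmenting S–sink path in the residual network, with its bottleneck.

Residual along S->B->C->F->sink: S->B: 3, B->C: 4, C->F: 4, F->sink: 2.
Bottleneck = min = 2.

S->B->C->F->sink, bottleneck 2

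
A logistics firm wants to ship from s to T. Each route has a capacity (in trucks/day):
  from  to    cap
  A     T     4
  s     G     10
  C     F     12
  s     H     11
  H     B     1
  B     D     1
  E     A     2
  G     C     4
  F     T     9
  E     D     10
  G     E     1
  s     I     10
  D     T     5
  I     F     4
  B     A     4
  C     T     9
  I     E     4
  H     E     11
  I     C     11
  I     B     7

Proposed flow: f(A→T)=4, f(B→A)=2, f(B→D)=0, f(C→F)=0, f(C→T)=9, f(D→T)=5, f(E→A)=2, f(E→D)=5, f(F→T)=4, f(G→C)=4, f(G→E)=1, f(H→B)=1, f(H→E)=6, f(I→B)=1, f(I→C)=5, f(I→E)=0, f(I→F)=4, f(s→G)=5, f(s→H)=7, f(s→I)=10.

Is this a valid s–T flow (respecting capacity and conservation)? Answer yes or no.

Yes

Every edge has 0 ≤ f(e) ≤ cap(e).
At each intermediate node, inflow equals outflow.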